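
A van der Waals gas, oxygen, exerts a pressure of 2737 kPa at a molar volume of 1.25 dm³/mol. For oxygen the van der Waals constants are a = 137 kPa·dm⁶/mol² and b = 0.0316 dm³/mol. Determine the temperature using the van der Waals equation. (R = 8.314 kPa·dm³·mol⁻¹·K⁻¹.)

T ≈ 414.0 K

T = (P + a/V_m²)(V_m − b)/R
P + a/V_m² = 2737 + 137/(1.25)² = 2824.7 kPa
V_m − b = 1.25 − 0.0316 = 1.2184 dm³/mol
T = (2824.7)(1.2184)/8.314 = 414.0 K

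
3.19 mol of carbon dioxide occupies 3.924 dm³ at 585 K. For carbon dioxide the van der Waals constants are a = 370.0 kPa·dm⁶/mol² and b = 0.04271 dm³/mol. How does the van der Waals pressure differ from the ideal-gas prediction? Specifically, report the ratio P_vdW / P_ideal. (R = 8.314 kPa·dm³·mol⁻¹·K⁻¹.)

Ideal: P_ideal = nRT/V = (3.19)(8.314)(585)/3.924 = 3953.92 kPa
vdW: P = nRT/(V − nb) − a n²/V² = 15515.2/3.78776 − 3765.16/15.3978 = 4096.14 − 244.526 = 3851.61 kPa
Ratio = 3851.61/3953.92 = 0.9741

P_vdW / P_ideal ≈ 0.9741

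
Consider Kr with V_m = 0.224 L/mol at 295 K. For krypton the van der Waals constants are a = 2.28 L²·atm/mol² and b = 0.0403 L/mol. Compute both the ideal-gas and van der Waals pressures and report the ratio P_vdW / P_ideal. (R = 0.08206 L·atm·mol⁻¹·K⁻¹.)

P_vdW / P_ideal ≈ 0.7989

Ideal: P_ideal = RT/V_m = (0.08206)(295)/0.224 = 108.070 atm
vdW: P = RT/(V_m − b) − a/V_m² = 24.2077/0.183700 − 2.28/0.0501760 = 131.778 − 45.4401 = 86.338 atm
Ratio = 86.338/108.070 = 0.7989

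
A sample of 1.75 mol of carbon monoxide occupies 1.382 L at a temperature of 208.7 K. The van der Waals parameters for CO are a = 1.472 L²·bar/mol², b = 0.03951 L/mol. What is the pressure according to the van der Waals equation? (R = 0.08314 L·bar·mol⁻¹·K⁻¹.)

P ≈ 20.77 bar

P = nRT/(V − nb) − a n²/V²
nRT/(V − nb) = (1.75)(0.08314)(208.7)/(1.382 − 1.75×0.03951) = 30.365/1.3129 = 23.128 bar
a n²/V² = (1.472)(1.75)²/(1.382)² = 2.3603 bar
P = 23.128 − 2.3603 = 20.77 bar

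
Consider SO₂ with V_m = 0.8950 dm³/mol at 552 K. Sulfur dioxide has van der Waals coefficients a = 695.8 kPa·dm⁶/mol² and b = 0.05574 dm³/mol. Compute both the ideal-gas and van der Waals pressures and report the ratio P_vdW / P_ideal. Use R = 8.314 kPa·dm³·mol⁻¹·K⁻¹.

P_vdW / P_ideal ≈ 0.8970

Ideal: P_ideal = RT/V_m = (8.314)(552)/0.8950 = 5127.74 kPa
vdW: P = RT/(V_m − b) − a/V_m² = 4589.33/0.839260 − 695.8/0.801025 = 5468.31 − 868.637 = 4599.67 kPa
Ratio = 4599.67/5127.74 = 0.8970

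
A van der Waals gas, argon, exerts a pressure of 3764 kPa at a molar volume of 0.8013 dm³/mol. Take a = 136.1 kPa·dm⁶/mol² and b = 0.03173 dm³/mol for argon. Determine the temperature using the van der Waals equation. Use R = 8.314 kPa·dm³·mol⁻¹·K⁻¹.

T ≈ 368.0 K

T = (P + a/V_m²)(V_m − b)/R
P + a/V_m² = 3764 + 136.1/(0.8013)² = 3976.0 kPa
V_m − b = 0.8013 − 0.03173 = 0.76957 dm³/mol
T = (3976.0)(0.76957)/8.314 = 368.0 K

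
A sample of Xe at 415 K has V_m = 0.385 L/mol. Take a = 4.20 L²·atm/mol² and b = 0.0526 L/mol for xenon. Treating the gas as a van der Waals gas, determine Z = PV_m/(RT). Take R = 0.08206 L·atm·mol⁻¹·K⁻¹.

Z ≈ 0.8379

P = RT/(V_m − b) − a/V_m² = (0.08206)(415)/(0.385 − 0.0526) − 4.20/(0.385)²
  = 34.055/0.33240 − 28.335 = 102.45 − 28.335 = 74.12 atm
Z = PV_m/(RT) = (74.12)(0.385)/((0.08206)(415)) = 28.536/34.055 = 0.8379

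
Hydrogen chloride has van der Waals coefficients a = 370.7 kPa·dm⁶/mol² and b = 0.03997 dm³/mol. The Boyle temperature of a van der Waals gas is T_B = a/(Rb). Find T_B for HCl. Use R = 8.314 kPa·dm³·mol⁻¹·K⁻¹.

T_B ≈ 1116 K

For a van der Waals gas the second virial coefficient B₂ = b − a/(RT) vanishes at T_B = a/(Rb).
T_B = 370.7/(8.314×0.03997) = 370.7/0.33231 = 1116 K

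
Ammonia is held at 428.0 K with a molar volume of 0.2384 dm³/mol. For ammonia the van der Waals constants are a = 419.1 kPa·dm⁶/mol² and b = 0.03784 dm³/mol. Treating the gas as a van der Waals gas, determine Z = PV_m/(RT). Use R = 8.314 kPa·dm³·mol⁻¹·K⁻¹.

P = RT/(V_m − b) − a/V_m² = (8.314)(428.0)/(0.2384 − 0.03784) − 419.1/(0.2384)²
  = 3558.4/0.20056 − 7374.0 = 17742 − 7374.0 = 10368 kPa
Z = PV_m/(RT) = (10368)(0.2384)/((8.314)(428.0)) = 2471.7/3558.4 = 0.6946

Z ≈ 0.6946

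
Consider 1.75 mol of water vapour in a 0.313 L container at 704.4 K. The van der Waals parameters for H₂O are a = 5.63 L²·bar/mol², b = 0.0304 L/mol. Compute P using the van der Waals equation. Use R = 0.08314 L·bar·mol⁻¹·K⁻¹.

P ≈ 218.5 bar

P = nRT/(V − nb) − a n²/V²
nRT/(V − nb) = (1.75)(0.08314)(704.4)/(0.313 − 1.75×0.0304) = 102.49/0.25980 = 394.50 bar
a n²/V² = (5.63)(1.75)²/(0.313)² = 175.99 bar
P = 394.50 − 175.99 = 218.5 bar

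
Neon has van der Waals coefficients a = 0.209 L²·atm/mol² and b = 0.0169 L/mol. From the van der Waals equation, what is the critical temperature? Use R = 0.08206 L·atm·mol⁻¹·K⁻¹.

For a van der Waals gas, T_c = 8a/(27Rb).
T_c = 8×0.209/(27×0.08206×0.0169) = 1.6720/0.037444 = 44.65 K

T_c ≈ 44.65 K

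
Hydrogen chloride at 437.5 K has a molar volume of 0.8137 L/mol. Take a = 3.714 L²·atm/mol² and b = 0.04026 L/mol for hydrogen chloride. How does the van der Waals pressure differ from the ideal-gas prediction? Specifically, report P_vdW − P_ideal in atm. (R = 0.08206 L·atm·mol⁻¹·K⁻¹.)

Ideal: P_ideal = RT/V_m = (0.08206)(437.5)/0.8137 = 44.1210 atm
vdW: P = RT/(V_m − b) − a/V_m² = 35.9013/0.773440 − 3.714/0.662108 = 46.4177 − 5.60936 = 40.8083 atm
ΔP = 40.8083 − 44.1210 = -3.313 atm

ΔP ≈ -3.313 atm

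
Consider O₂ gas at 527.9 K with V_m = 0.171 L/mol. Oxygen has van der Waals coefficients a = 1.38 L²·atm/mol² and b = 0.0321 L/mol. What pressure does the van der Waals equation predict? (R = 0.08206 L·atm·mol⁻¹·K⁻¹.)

P ≈ 264.7 atm

P = RT/(V_m − b) − a/V_m²
RT/(V_m − b) = (0.08206)(527.9)/(0.171 − 0.0321) = 43.319/0.13890 = 311.87 atm
a/V_m² = 1.38/(0.171)² = 47.194 atm
P = 311.87 − 47.194 = 264.7 atm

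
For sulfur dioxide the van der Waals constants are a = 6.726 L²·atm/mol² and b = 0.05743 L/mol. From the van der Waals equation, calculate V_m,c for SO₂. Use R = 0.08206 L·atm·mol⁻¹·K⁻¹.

For a van der Waals gas, V_m,c = 3b.
V_m,c = 3×0.05743 = 0.1723 L/mol

V_m,c ≈ 0.1723 L/mol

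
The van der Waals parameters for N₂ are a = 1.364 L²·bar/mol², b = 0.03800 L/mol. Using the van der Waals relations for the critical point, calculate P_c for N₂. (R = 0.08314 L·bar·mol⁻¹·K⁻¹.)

For a van der Waals gas, P_c = a/(27b²).
P_c = 1.364/(27×(0.03800)²) = 1.364/0.038988 = 34.99 bar

P_c ≈ 34.99 bar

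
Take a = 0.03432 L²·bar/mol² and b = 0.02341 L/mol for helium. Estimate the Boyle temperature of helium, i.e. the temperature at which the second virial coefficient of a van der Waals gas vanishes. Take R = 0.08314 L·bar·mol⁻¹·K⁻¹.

T_B ≈ 17.63 K

For a van der Waals gas the second virial coefficient B₂ = b − a/(RT) vanishes at T_B = a/(Rb).
T_B = 0.03432/(0.08314×0.02341) = 0.03432/0.0019463 = 17.63 K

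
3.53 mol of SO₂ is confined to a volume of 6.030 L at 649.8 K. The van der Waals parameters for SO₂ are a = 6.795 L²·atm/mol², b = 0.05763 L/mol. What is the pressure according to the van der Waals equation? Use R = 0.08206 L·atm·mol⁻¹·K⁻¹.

P = nRT/(V − nb) − a n²/V²
nRT/(V − nb) = (3.53)(0.08206)(649.8)/(6.030 − 3.53×0.05763) = 188.23/5.8266 = 32.305 atm
a n²/V² = (6.795)(3.53)²/(6.030)² = 2.3287 atm
P = 32.305 − 2.3287 = 29.98 atm

P ≈ 29.98 atm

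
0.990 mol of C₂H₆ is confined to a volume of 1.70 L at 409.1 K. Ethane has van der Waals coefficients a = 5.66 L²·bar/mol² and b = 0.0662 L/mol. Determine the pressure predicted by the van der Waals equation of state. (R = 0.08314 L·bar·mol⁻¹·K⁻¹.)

P ≈ 18.68 bar

P = nRT/(V − nb) − a n²/V²
nRT/(V − nb) = (0.990)(0.08314)(409.1)/(1.70 − 0.990×0.0662) = 33.672/1.6345 = 20.601 bar
a n²/V² = (5.66)(0.990)²/(1.70)² = 1.9195 bar
P = 20.601 − 1.9195 = 18.68 bar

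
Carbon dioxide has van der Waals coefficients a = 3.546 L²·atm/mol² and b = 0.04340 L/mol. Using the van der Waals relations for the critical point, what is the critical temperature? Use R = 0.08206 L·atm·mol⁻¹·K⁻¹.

For a van der Waals gas, T_c = 8a/(27Rb).
T_c = 8×3.546/(27×0.08206×0.04340) = 28.368/0.096158 = 295.0 K

T_c ≈ 295.0 K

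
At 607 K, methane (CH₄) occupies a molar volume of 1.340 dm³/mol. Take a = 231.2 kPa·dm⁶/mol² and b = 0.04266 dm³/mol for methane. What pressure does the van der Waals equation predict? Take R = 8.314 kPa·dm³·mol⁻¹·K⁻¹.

P ≈ 3761 kPa

P = RT/(V_m − b) − a/V_m²
RT/(V_m − b) = (8.314)(607)/(1.340 − 0.04266) = 5046.6/1.2973 = 3890.1 kPa
a/V_m² = 231.2/(1.340)² = 128.76 kPa
P = 3890.1 − 128.76 = 3761 kPa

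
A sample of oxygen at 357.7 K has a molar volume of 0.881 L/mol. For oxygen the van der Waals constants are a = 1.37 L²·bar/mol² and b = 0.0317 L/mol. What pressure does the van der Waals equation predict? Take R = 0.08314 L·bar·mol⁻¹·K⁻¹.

P ≈ 33.25 bar

P = RT/(V_m − b) − a/V_m²
RT/(V_m − b) = (0.08314)(357.7)/(0.881 − 0.0317) = 29.739/0.84930 = 35.016 bar
a/V_m² = 1.37/(0.881)² = 1.7651 bar
P = 35.016 − 1.7651 = 33.25 bar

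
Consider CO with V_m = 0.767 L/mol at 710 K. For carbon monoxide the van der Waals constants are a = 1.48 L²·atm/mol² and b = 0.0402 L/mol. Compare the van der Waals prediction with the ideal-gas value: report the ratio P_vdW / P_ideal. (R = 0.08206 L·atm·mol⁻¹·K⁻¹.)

P_vdW / P_ideal ≈ 1.022

Ideal: P_ideal = RT/V_m = (0.08206)(710)/0.767 = 75.9617 atm
vdW: P = RT/(V_m − b) − a/V_m² = 58.2626/0.726800 − 1.48/0.588289 = 80.1632 − 2.51577 = 77.6474 atm
Ratio = 77.6474/75.9617 = 1.022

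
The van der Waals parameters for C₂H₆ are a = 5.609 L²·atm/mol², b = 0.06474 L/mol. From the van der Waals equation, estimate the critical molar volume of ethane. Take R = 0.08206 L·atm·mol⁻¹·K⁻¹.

For a van der Waals gas, V_m,c = 3b.
V_m,c = 3×0.06474 = 0.1942 L/mol

V_m,c ≈ 0.1942 L/mol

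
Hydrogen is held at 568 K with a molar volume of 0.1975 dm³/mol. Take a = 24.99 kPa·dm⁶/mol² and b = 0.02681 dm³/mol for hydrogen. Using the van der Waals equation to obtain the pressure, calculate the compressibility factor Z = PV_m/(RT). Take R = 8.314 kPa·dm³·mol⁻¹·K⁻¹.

Z ≈ 1.130

P = RT/(V_m − b) − a/V_m² = (8.314)(568)/(0.1975 − 0.02681) − 24.99/(0.1975)²
  = 4722.4/0.17069 − 640.67 = 27667 − 640.67 = 27026 kPa
Z = PV_m/(RT) = (27026)(0.1975)/((8.314)(568)) = 5337.6/4722.4 = 1.130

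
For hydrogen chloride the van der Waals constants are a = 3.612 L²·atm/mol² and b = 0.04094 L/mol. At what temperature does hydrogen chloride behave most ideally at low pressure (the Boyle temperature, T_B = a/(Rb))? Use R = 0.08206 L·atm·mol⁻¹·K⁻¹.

T_B ≈ 1075 K

For a van der Waals gas the second virial coefficient B₂ = b − a/(RT) vanishes at T_B = a/(Rb).
T_B = 3.612/(0.08206×0.04094) = 3.612/0.0033595 = 1075 K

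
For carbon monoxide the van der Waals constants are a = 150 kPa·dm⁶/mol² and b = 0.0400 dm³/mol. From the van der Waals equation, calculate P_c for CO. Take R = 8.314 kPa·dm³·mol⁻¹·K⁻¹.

For a van der Waals gas, P_c = a/(27b²).
P_c = 150/(27×(0.0400)²) = 150/0.043200 = 3472 kPa

P_c ≈ 3472 kPa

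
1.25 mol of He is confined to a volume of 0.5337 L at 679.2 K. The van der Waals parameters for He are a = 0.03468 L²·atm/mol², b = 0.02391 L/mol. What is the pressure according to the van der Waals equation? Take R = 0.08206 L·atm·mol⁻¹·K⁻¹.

P = nRT/(V − nb) − a n²/V²
nRT/(V − nb) = (1.25)(0.08206)(679.2)/(0.5337 − 1.25×0.02391) = 69.669/0.50381 = 138.28 atm
a n²/V² = (0.03468)(1.25)²/(0.5337)² = 0.19024 atm
P = 138.28 − 0.19024 = 138.1 atm

P ≈ 138.1 atm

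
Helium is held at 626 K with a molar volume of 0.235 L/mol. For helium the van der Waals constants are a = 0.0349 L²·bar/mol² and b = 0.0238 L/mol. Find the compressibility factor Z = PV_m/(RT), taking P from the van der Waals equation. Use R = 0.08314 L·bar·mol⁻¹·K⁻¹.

P = RT/(V_m − b) − a/V_m² = (0.08314)(626)/(0.235 − 0.0238) − 0.0349/(0.235)²
  = 52.046/0.21120 − 0.63196 = 246.43 − 0.63196 = 245.80 bar
Z = PV_m/(RT) = (245.80)(0.235)/((0.08314)(626)) = 57.763/52.046 = 1.110

Z ≈ 1.110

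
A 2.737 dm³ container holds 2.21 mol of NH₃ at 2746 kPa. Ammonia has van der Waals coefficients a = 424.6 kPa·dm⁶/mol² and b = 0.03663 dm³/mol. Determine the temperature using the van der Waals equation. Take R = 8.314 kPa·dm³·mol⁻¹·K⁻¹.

T = (P + a n²/V²)(V − nb)/(nR)
P + a n²/V² = 2746 + (424.6)(2.21)²/(2.737)² = 3022.8 kPa
V − nb = 2.737 − (2.21)(0.03663) = 2.6560 dm³
T = (3022.8)(2.6560)/((2.21)(8.314)) = 437.0 K

T ≈ 437.0 K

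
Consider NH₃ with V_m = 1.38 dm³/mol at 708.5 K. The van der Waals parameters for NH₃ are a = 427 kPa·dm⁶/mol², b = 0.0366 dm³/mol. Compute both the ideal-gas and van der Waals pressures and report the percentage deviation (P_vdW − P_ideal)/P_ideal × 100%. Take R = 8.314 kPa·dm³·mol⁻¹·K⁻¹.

Ideal: P_ideal = RT/V_m = (8.314)(708.5)/1.38 = 4268.46 kPa
vdW: P = RT/(V_m − b) − a/V_m² = 5890.47/1.34340 − 427/1.90440 = 4384.75 − 224.218 = 4160.53 kPa
% deviation = (4160.53 − 4268.46)/4268.46 × 100% = -2.53%

-2.53 %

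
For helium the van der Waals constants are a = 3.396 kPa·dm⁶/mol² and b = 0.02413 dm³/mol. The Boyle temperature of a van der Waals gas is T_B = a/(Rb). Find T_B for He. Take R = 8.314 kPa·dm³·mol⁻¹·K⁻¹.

For a van der Waals gas the second virial coefficient B₂ = b − a/(RT) vanishes at T_B = a/(Rb).
T_B = 3.396/(8.314×0.02413) = 3.396/0.20062 = 16.93 K

T_B ≈ 16.93 K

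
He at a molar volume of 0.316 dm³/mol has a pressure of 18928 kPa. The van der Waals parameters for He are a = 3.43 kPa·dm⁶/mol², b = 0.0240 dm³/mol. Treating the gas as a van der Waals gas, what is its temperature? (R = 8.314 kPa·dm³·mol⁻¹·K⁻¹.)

T = (P + a/V_m²)(V_m − b)/R
P + a/V_m² = 18928 + 3.43/(0.316)² = 18962 kPa
V_m − b = 0.316 − 0.0240 = 0.29200 dm³/mol
T = (18962)(0.29200)/8.314 = 666.0 K

T ≈ 666.0 K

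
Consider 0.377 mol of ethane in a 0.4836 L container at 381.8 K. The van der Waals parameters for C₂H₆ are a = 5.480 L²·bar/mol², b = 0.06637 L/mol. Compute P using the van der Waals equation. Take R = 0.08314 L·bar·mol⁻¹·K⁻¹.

P = nRT/(V − nb) − a n²/V²
nRT/(V − nb) = (0.377)(0.08314)(381.8)/(0.4836 − 0.377×0.06637) = 11.967/0.45858 = 26.096 bar
a n²/V² = (5.480)(0.377)²/(0.4836)² = 3.3304 bar
P = 26.096 − 3.3304 = 22.77 bar

P ≈ 22.77 bar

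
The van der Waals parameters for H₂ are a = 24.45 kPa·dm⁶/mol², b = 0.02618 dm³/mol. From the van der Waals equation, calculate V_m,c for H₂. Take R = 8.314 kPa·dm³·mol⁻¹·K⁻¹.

V_m,c ≈ 0.07854 dm³/mol

For a van der Waals gas, V_m,c = 3b.
V_m,c = 3×0.02618 = 0.07854 dm³/mol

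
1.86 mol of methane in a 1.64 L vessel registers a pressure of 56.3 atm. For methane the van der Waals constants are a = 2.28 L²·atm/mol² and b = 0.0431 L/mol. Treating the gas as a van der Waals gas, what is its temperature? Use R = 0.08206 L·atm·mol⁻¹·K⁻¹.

T ≈ 605.3 K

T = (P + a n²/V²)(V − nb)/(nR)
P + a n²/V² = 56.3 + (2.28)(1.86)²/(1.64)² = 59.233 atm
V − nb = 1.64 − (1.86)(0.0431) = 1.5598 L
T = (59.233)(1.5598)/((1.86)(0.08206)) = 605.3 K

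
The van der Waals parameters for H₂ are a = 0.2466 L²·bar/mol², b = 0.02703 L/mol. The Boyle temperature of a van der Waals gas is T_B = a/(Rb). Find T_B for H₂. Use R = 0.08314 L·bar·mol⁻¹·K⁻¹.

T_B ≈ 109.7 K

For a van der Waals gas the second virial coefficient B₂ = b − a/(RT) vanishes at T_B = a/(Rb).
T_B = 0.2466/(0.08314×0.02703) = 0.2466/0.0022473 = 109.7 K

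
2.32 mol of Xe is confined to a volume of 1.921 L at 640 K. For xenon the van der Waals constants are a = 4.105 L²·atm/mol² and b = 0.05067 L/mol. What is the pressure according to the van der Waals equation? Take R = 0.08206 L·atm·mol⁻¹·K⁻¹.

P = nRT/(V − nb) − a n²/V²
nRT/(V − nb) = (2.32)(0.08206)(640)/(1.921 − 2.32×0.05067) = 121.84/1.8034 = 67.561 atm
a n²/V² = (4.105)(2.32)²/(1.921)² = 5.9873 atm
P = 67.561 − 5.9873 = 61.57 atm

P ≈ 61.57 atm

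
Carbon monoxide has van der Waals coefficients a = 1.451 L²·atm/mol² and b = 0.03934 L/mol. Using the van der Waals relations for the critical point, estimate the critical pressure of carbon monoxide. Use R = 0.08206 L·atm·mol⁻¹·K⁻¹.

For a van der Waals gas, P_c = a/(27b²).
P_c = 1.451/(27×(0.03934)²) = 1.451/0.041786 = 34.72 atm

P_c ≈ 34.72 atm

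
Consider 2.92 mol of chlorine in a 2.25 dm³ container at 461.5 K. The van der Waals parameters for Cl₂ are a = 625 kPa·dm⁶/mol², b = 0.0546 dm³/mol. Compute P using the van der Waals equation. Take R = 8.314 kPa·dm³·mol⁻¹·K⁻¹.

P ≈ 4307 kPa

P = nRT/(V − nb) − a n²/V²
nRT/(V − nb) = (2.92)(8.314)(461.5)/(2.25 − 2.92×0.0546) = 11204/2.0906 = 5359.2 kPa
a n²/V² = (625)(2.92)²/(2.25)² = 1052.6 kPa
P = 5359.2 − 1052.6 = 4307 kPa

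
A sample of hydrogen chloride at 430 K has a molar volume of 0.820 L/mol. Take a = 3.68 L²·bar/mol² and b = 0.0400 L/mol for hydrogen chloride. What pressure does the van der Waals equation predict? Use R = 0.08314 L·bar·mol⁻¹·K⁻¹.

P ≈ 40.36 bar

P = RT/(V_m − b) − a/V_m²
RT/(V_m − b) = (0.08314)(430)/(0.820 − 0.0400) = 35.750/0.78000 = 45.833 bar
a/V_m² = 3.68/(0.820)² = 5.4729 bar
P = 45.833 − 5.4729 = 40.36 bar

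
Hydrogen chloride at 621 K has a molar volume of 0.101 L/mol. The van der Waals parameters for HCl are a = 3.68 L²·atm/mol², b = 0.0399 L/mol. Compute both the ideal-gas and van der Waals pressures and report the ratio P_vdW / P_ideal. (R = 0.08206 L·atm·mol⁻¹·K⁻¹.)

Ideal: P_ideal = RT/V_m = (0.08206)(621)/0.101 = 504.547 atm
vdW: P = RT/(V_m − b) − a/V_m² = 50.9593/0.0611000 − 3.68/0.0102010 = 834.031 − 360.749 = 473.282 atm
Ratio = 473.282/504.547 = 0.9380

P_vdW / P_ideal ≈ 0.9380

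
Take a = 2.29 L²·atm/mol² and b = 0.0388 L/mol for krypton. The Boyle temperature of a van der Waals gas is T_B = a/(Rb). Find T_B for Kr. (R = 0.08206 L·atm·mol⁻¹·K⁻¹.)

For a van der Waals gas the second virial coefficient B₂ = b − a/(RT) vanishes at T_B = a/(Rb).
T_B = 2.29/(0.08206×0.0388) = 2.29/0.0031839 = 719.2 K

T_B ≈ 719.2 K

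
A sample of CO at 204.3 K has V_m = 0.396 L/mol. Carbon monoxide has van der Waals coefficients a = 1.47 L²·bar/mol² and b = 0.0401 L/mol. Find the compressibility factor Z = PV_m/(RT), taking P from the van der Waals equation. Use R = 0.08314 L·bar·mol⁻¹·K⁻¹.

P = RT/(V_m − b) − a/V_m² = (0.08314)(204.3)/(0.396 − 0.0401) − 1.47/(0.396)²
  = 16.986/0.35590 − 9.3740 = 47.727 − 9.3740 = 38.353 bar
Z = PV_m/(RT) = (38.353)(0.396)/((0.08314)(204.3)) = 15.188/16.986 = 0.8941

Z ≈ 0.8941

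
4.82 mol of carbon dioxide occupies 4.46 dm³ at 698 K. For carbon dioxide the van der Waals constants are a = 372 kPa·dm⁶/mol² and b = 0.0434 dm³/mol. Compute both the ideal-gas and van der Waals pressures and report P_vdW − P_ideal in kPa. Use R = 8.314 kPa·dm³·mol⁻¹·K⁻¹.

ΔP ≈ -125.8 kPa

Ideal: P_ideal = nRT/V = (4.82)(8.314)(698)/4.46 = 6271.59 kPa
vdW: P = nRT/(V − nb) − a n²/V² = 27971.3/4.25081 − 8642.45/19.8916 = 6580.23 − 434.477 = 6145.75 kPa
ΔP = 6145.75 − 6271.59 = -125.8 kPa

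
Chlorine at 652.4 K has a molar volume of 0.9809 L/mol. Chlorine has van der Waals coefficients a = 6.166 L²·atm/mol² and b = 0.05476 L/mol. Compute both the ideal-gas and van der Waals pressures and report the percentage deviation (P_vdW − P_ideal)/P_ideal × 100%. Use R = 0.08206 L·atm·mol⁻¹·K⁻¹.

Ideal: P_ideal = RT/V_m = (0.08206)(652.4)/0.9809 = 54.5784 atm
vdW: P = RT/(V_m − b) − a/V_m² = 53.5359/0.926140 − 6.166/0.962165 = 57.8054 − 6.40846 = 51.3969 atm
% deviation = (51.3969 − 54.5784)/54.5784 × 100% = -5.83%

-5.83 %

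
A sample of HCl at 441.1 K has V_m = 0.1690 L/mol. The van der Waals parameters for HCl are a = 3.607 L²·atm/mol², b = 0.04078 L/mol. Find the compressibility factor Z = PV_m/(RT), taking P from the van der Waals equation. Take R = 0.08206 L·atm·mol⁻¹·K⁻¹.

P = RT/(V_m − b) − a/V_m² = (0.08206)(441.1)/(0.1690 − 0.04078) − 3.607/(0.1690)²
  = 36.197/0.12822 − 126.29 = 282.30 − 126.29 = 156.01 atm
Z = PV_m/(RT) = (156.01)(0.1690)/((0.08206)(441.1)) = 26.366/36.197 = 0.7284

Z ≈ 0.7284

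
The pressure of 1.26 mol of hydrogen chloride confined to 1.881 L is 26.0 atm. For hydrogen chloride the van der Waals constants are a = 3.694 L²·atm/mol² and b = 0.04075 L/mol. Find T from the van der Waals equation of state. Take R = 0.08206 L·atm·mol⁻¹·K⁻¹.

T ≈ 489.4 K

T = (P + a n²/V²)(V − nb)/(nR)
P + a n²/V² = 26.0 + (3.694)(1.26)²/(1.881)² = 27.658 atm
V − nb = 1.881 − (1.26)(0.04075) = 1.8297 L
T = (27.658)(1.8297)/((1.26)(0.08206)) = 489.4 K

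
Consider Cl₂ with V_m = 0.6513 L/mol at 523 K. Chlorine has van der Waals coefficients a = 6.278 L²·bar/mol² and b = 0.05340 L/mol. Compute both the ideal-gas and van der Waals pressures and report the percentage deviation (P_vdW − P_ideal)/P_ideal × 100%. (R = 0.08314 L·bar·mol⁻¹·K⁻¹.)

Ideal: P_ideal = RT/V_m = (0.08314)(523)/0.6513 = 66.7622 bar
vdW: P = RT/(V_m − b) − a/V_m² = 43.4822/0.597900 − 6.278/0.424192 = 72.7249 − 14.7999 = 57.9250 bar
% deviation = (57.9250 − 66.7622)/66.7622 × 100% = -13.24%

-13.24 %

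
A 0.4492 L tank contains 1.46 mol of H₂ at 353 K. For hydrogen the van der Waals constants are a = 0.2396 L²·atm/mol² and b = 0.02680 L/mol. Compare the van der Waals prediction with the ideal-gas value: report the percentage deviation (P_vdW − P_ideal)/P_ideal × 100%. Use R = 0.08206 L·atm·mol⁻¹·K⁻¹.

6.85 %

Ideal: P_ideal = nRT/V = (1.46)(0.08206)(353)/0.4492 = 94.1498 atm
vdW: P = nRT/(V − nb) − a n²/V² = 42.2921/0.410072 − 0.510731/0.201781 = 103.133 − 2.53112 = 100.602 atm
% deviation = (100.602 − 94.1498)/94.1498 × 100% = 6.85%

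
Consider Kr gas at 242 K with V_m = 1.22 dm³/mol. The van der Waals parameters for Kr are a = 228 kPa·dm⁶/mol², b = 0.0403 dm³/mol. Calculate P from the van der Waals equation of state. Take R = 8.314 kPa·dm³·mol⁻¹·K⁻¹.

P = RT/(V_m − b) − a/V_m²
RT/(V_m − b) = (8.314)(242)/(1.22 − 0.0403) = 2012.0/1.1797 = 1705.5 kPa
a/V_m² = 228/(1.22)² = 153.18 kPa
P = 1705.5 − 153.18 = 1552 kPa

P ≈ 1552 kPa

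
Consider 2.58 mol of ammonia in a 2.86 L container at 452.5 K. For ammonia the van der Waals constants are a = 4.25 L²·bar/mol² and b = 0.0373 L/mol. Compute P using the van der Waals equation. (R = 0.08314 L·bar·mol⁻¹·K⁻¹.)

P = nRT/(V − nb) − a n²/V²
nRT/(V − nb) = (2.58)(0.08314)(452.5)/(2.86 − 2.58×0.0373) = 97.062/2.7638 = 35.119 bar
a n²/V² = (4.25)(2.58)²/(2.86)² = 3.4586 bar
P = 35.119 − 3.4586 = 31.66 bar

P ≈ 31.66 bar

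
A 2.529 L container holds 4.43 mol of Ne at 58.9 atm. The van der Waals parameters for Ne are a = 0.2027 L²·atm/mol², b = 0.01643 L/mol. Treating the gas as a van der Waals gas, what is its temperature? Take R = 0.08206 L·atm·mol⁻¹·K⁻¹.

T = (P + a n²/V²)(V − nb)/(nR)
P + a n²/V² = 58.9 + (0.2027)(4.43)²/(2.529)² = 59.522 atm
V − nb = 2.529 − (4.43)(0.01643) = 2.4562 L
T = (59.522)(2.4562)/((4.43)(0.08206)) = 402.2 K

T ≈ 402.2 K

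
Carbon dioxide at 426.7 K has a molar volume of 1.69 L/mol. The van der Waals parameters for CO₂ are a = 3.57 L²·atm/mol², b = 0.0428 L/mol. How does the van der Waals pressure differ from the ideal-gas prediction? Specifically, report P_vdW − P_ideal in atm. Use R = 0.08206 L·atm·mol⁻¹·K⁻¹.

ΔP ≈ -0.712 atm

Ideal: P_ideal = RT/V_m = (0.08206)(426.7)/1.69 = 20.7189 atm
vdW: P = RT/(V_m − b) − a/V_m² = 35.0150/1.64720 − 3.57/2.85610 = 21.2573 − 1.24996 = 20.0073 atm
ΔP = 20.0073 − 20.7189 = -0.712 atm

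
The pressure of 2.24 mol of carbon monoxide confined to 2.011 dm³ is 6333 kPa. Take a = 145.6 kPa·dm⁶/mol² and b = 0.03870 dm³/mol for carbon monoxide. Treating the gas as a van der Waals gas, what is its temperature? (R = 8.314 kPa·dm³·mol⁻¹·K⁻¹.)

T ≈ 673.0 K

T = (P + a n²/V²)(V − nb)/(nR)
P + a n²/V² = 6333 + (145.6)(2.24)²/(2.011)² = 6513.6 kPa
V − nb = 2.011 − (2.24)(0.03870) = 1.9243 dm³
T = (6513.6)(1.9243)/((2.24)(8.314)) = 673.0 K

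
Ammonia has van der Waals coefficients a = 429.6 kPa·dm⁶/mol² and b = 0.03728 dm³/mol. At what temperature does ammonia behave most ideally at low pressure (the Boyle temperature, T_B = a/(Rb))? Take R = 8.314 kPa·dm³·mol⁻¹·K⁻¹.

For a van der Waals gas the second virial coefficient B₂ = b − a/(RT) vanishes at T_B = a/(Rb).
T_B = 429.6/(8.314×0.03728) = 429.6/0.30995 = 1386 K

T_B ≈ 1386 K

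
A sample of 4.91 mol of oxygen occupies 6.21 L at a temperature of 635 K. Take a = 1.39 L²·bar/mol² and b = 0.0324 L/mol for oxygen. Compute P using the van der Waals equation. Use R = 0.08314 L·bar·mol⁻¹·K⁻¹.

P = nRT/(V − nb) − a n²/V²
nRT/(V − nb) = (4.91)(0.08314)(635)/(6.21 − 4.91×0.0324) = 259.22/6.0509 = 42.840 bar
a n²/V² = (1.39)(4.91)²/(6.21)² = 0.86895 bar
P = 42.840 − 0.86895 = 41.97 bar

P ≈ 41.97 bar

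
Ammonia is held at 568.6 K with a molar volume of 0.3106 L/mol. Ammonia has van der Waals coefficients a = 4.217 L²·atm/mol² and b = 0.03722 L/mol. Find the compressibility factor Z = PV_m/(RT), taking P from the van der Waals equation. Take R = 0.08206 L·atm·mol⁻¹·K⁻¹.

Z ≈ 0.8452

P = RT/(V_m − b) − a/V_m² = (0.08206)(568.6)/(0.3106 − 0.03722) − 4.217/(0.3106)²
  = 46.659/0.27338 − 43.712 = 170.67 − 43.712 = 126.96 atm
Z = PV_m/(RT) = (126.96)(0.3106)/((0.08206)(568.6)) = 39.434/46.659 = 0.8452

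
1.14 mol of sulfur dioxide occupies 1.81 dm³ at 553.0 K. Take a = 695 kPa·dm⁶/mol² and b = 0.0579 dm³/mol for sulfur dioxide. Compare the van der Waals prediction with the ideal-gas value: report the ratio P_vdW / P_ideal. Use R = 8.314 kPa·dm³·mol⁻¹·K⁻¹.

P_vdW / P_ideal ≈ 0.9426

Ideal: P_ideal = nRT/V = (1.14)(8.314)(553.0)/1.81 = 2895.75 kPa
vdW: P = nRT/(V − nb) − a n²/V² = 5241.31/1.74399 − 903.222/3.27610 = 3005.36 − 275.700 = 2729.66 kPa
Ratio = 2729.66/2895.75 = 0.9426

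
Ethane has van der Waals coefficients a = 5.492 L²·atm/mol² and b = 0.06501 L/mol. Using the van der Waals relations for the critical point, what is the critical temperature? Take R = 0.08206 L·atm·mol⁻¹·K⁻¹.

For a van der Waals gas, T_c = 8a/(27Rb).
T_c = 8×5.492/(27×0.08206×0.06501) = 43.936/0.14404 = 305.0 K

T_c ≈ 305.0 K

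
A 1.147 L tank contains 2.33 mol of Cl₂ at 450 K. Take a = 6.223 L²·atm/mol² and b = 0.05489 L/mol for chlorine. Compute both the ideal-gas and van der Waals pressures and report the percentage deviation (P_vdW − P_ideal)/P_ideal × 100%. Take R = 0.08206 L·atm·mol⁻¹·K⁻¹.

-21.68 %

Ideal: P_ideal = nRT/V = (2.33)(0.08206)(450)/1.147 = 75.0130 atm
vdW: P = nRT/(V − nb) − a n²/V² = 86.0399/1.01911 − 33.7840/1.31561 = 84.4265 − 25.6793 = 58.7472 atm
% deviation = (58.7472 − 75.0130)/75.0130 × 100% = -21.68%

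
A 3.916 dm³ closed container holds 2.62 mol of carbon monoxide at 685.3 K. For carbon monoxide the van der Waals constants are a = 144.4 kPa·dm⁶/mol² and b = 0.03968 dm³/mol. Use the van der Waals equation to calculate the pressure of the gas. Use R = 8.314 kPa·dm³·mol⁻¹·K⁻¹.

P ≈ 3851 kPa

P = nRT/(V − nb) − a n²/V²
nRT/(V − nb) = (2.62)(8.314)(685.3)/(3.916 − 2.62×0.03968) = 14928/3.8120 = 3916.1 kPa
a n²/V² = (144.4)(2.62)²/(3.916)² = 64.637 kPa
P = 3916.1 − 64.637 = 3851 kPa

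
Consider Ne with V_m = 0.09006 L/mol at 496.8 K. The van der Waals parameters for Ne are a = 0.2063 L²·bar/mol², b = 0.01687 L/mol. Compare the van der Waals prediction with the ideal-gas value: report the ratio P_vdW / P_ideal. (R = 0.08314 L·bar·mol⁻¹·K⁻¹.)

P_vdW / P_ideal ≈ 1.175

Ideal: P_ideal = RT/V_m = (0.08314)(496.8)/0.09006 = 458.627 bar
vdW: P = RT/(V_m − b) − a/V_m² = 41.3040/0.0731900 − 0.2063/0.00811080 = 564.339 − 25.4352 = 538.904 bar
Ratio = 538.904/458.627 = 1.175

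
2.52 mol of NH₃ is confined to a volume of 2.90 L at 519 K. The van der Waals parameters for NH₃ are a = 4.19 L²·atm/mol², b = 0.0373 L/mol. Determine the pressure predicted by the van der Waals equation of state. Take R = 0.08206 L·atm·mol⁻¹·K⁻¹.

P = nRT/(V − nb) − a n²/V²
nRT/(V − nb) = (2.52)(0.08206)(519)/(2.90 − 2.52×0.0373) = 107.32/2.8060 = 38.247 atm
a n²/V² = (4.19)(2.52)²/(2.90)² = 3.1639 atm
P = 38.247 − 3.1639 = 35.08 atm

P ≈ 35.08 atm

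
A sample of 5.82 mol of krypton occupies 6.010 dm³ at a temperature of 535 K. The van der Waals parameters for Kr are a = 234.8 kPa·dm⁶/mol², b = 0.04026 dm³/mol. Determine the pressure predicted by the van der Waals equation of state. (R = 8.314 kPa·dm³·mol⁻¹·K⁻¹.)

P ≈ 4262 kPa

P = nRT/(V − nb) − a n²/V²
nRT/(V − nb) = (5.82)(8.314)(535)/(6.010 − 5.82×0.04026) = 25887/5.7757 = 4482.1 kPa
a n²/V² = (234.8)(5.82)²/(6.010)² = 220.19 kPa
P = 4482.1 − 220.19 = 4262 kPa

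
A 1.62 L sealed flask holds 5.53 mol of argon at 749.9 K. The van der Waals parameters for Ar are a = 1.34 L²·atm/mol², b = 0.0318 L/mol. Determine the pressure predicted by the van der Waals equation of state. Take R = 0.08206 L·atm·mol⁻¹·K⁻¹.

P ≈ 220.0 atm

P = nRT/(V − nb) − a n²/V²
nRT/(V − nb) = (5.53)(0.08206)(749.9)/(1.62 − 5.53×0.0318) = 340.30/1.4441 = 235.65 atm
a n²/V² = (1.34)(5.53)²/(1.62)² = 15.614 atm
P = 235.65 − 15.614 = 220.0 atm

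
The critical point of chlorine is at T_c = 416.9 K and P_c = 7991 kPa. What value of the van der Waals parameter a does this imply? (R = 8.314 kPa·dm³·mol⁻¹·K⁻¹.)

a ≈ 634.3 kPa·dm⁶/mol²

From T_c = 8a/(27Rb) and P_c = a/(27b²): a = 27 R² T_c²/(64 P_c).
a = 27×(8.314)²×(416.9)²/(64×7991) = 324375164/511424 = 634.3 kPa·dm⁶/mol²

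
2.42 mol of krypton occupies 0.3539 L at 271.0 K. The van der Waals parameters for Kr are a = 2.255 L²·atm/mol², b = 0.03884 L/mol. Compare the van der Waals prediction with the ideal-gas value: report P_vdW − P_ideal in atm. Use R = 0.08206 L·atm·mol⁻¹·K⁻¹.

ΔP ≈ -50.45 atm

Ideal: P_ideal = nRT/V = (2.42)(0.08206)(271.0)/0.3539 = 152.067 atm
vdW: P = nRT/(V − nb) − a n²/V² = 53.8166/0.259907 − 13.2062/0.125245 = 207.061 − 105.443 = 101.618 atm
ΔP = 101.618 − 152.067 = -50.45 atm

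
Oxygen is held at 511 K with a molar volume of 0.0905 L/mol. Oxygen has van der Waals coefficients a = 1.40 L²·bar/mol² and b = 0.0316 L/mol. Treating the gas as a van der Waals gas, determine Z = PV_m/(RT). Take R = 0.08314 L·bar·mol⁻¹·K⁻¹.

Z ≈ 1.172

P = RT/(V_m − b) − a/V_m² = (0.08314)(511)/(0.0905 − 0.0316) − 1.40/(0.0905)²
  = 42.485/0.058900 − 170.93 = 721.31 − 170.93 = 550.38 bar
Z = PV_m/(RT) = (550.38)(0.0905)/((0.08314)(511)) = 49.809/42.485 = 1.172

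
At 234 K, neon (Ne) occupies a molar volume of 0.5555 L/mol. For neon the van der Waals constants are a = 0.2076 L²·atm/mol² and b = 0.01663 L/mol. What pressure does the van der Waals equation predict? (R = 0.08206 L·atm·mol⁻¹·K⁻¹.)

P ≈ 34.96 atm

P = RT/(V_m − b) − a/V_m²
RT/(V_m − b) = (0.08206)(234)/(0.5555 − 0.01663) = 19.202/0.53887 = 35.634 atm
a/V_m² = 0.2076/(0.5555)² = 0.67276 atm
P = 35.634 − 0.67276 = 34.96 atm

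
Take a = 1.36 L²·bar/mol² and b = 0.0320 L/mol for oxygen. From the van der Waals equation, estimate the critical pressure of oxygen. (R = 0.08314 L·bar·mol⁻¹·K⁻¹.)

P_c ≈ 49.19 bar

For a van der Waals gas, P_c = a/(27b²).
P_c = 1.36/(27×(0.0320)²) = 1.36/0.027648 = 49.19 bar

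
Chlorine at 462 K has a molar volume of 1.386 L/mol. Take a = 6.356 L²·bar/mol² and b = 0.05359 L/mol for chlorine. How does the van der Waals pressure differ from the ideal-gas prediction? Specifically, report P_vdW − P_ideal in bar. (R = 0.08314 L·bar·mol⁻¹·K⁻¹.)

ΔP ≈ -2.194 bar

Ideal: P_ideal = RT/V_m = (0.08314)(462)/1.386 = 27.7133 bar
vdW: P = RT/(V_m − b) − a/V_m² = 38.4107/1.33241 − 6.356/1.92100 = 28.8280 − 3.30869 = 25.5193 bar
ΔP = 25.5193 − 27.7133 = -2.194 bar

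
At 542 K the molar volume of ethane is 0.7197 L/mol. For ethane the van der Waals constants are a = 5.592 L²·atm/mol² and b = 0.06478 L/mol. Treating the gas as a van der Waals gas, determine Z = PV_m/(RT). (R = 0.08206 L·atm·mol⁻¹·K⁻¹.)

P = RT/(V_m − b) − a/V_m² = (0.08206)(542)/(0.7197 − 0.06478) − 5.592/(0.7197)²
  = 44.477/0.65492 − 10.796 = 67.912 − 10.796 = 57.116 atm
Z = PV_m/(RT) = (57.116)(0.7197)/((0.08206)(542)) = 41.106/44.477 = 0.9242

Z ≈ 0.9242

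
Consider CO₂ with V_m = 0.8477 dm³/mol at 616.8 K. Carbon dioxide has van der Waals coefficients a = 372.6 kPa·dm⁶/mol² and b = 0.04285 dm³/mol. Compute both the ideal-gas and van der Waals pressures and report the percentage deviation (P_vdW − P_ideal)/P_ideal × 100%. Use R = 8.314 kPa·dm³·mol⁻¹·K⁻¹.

-3.25 %

Ideal: P_ideal = RT/V_m = (8.314)(616.8)/0.8477 = 6049.40 kPa
vdW: P = RT/(V_m − b) − a/V_m² = 5128.08/0.804850 − 372.6/0.718595 = 6371.47 − 518.512 = 5852.96 kPa
% deviation = (5852.96 − 6049.40)/6049.40 × 100% = -3.25%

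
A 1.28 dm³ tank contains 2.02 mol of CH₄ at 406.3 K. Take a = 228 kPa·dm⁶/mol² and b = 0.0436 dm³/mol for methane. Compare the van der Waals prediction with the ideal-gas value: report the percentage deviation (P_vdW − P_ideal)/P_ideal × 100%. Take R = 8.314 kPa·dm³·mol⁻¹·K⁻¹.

-3.26 %

Ideal: P_ideal = nRT/V = (2.02)(8.314)(406.3)/1.28 = 5330.87 kPa
vdW: P = nRT/(V − nb) − a n²/V² = 6823.52/1.19193 − 930.331/1.63840 = 5724.77 − 567.829 = 5156.94 kPa
% deviation = (5156.94 − 5330.87)/5330.87 × 100% = -3.26%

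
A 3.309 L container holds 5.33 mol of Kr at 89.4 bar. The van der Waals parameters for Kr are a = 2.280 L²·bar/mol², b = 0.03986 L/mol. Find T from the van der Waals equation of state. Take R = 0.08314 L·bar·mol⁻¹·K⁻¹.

T = (P + a n²/V²)(V − nb)/(nR)
P + a n²/V² = 89.4 + (2.280)(5.33)²/(3.309)² = 95.316 bar
V − nb = 3.309 − (5.33)(0.03986) = 3.0965 L
T = (95.316)(3.0965)/((5.33)(0.08314)) = 666.0 K

T ≈ 666.0 K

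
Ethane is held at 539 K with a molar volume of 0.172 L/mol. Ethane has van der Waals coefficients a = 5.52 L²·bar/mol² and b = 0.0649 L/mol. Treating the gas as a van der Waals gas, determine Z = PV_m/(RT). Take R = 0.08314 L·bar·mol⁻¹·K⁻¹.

P = RT/(V_m − b) − a/V_m² = (0.08314)(539)/(0.172 − 0.0649) − 5.52/(0.172)²
  = 44.812/0.10710 − 186.59 = 418.41 − 186.59 = 231.82 bar
Z = PV_m/(RT) = (231.82)(0.172)/((0.08314)(539)) = 39.873/44.812 = 0.8898

Z ≈ 0.8898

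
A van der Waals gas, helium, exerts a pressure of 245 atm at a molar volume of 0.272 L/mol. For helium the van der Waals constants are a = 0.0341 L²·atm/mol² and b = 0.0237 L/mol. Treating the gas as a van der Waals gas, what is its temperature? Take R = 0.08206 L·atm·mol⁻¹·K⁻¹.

T ≈ 742.7 K

T = (P + a/V_m²)(V_m − b)/R
P + a/V_m² = 245 + 0.0341/(0.272)² = 245.46 atm
V_m − b = 0.272 − 0.0237 = 0.24830 L/mol
T = (245.46)(0.24830)/0.08206 = 742.7 K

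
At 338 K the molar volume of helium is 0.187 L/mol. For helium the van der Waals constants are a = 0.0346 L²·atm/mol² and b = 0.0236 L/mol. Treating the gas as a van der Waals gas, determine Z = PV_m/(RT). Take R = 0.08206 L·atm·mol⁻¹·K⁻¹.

Z ≈ 1.138

P = RT/(V_m − b) − a/V_m² = (0.08206)(338)/(0.187 − 0.0236) − 0.0346/(0.187)²
  = 27.736/0.16340 − 0.98945 = 169.74 − 0.98945 = 168.75 atm
Z = PV_m/(RT) = (168.75)(0.187)/((0.08206)(338)) = 31.556/27.736 = 1.138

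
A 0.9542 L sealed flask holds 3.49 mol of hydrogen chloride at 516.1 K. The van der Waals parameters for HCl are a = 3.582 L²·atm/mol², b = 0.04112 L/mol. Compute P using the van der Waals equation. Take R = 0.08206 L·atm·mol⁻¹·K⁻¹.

P ≈ 134.4 atm

P = nRT/(V − nb) − a n²/V²
nRT/(V − nb) = (3.49)(0.08206)(516.1)/(0.9542 − 3.49×0.04112) = 147.81/0.81069 = 182.33 atm
a n²/V² = (3.582)(3.49)²/(0.9542)² = 47.918 atm
P = 182.33 − 47.918 = 134.4 atm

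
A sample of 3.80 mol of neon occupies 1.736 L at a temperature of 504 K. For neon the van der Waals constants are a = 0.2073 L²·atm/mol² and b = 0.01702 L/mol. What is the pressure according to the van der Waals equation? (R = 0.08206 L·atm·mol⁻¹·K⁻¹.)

P = nRT/(V − nb) − a n²/V²
nRT/(V − nb) = (3.80)(0.08206)(504)/(1.736 − 3.80×0.01702) = 157.16/1.6713 = 94.035 atm
a n²/V² = (0.2073)(3.80)²/(1.736)² = 0.99327 atm
P = 94.035 − 0.99327 = 93.04 atm

P ≈ 93.04 atm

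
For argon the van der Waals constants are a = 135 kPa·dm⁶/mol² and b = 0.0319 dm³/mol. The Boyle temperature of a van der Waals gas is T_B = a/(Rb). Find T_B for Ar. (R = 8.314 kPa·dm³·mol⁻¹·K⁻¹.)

For a van der Waals gas the second virial coefficient B₂ = b − a/(RT) vanishes at T_B = a/(Rb).
T_B = 135/(8.314×0.0319) = 135/0.26522 = 509.0 K

T_B ≈ 509.0 K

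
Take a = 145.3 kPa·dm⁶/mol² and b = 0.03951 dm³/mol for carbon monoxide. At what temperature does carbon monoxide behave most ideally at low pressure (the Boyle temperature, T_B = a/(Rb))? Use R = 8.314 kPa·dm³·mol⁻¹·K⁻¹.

T_B ≈ 442.3 K

For a van der Waals gas the second virial coefficient B₂ = b − a/(RT) vanishes at T_B = a/(Rb).
T_B = 145.3/(8.314×0.03951) = 145.3/0.32849 = 442.3 K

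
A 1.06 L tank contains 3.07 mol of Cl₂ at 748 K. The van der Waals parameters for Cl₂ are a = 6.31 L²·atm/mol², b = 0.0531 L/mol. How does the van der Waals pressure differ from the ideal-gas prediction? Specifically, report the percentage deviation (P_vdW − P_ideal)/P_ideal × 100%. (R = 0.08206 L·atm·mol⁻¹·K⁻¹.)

-11.60 %

Ideal: P_ideal = nRT/V = (3.07)(0.08206)(748)/1.06 = 177.773 atm
vdW: P = nRT/(V − nb) − a n²/V² = 188.439/0.896983 − 59.4711/1.12360 = 210.081 − 52.9291 = 157.152 atm
% deviation = (157.152 − 177.773)/177.773 × 100% = -11.60%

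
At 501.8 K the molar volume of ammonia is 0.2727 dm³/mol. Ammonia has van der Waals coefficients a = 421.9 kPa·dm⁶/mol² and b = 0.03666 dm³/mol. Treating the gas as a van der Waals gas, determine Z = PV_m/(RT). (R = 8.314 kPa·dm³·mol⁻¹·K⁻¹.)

Z ≈ 0.7845

P = RT/(V_m − b) − a/V_m² = (8.314)(501.8)/(0.2727 − 0.03666) − 421.9/(0.2727)²
  = 4172.0/0.23604 − 5673.3 = 17675 − 5673.3 = 12002 kPa
Z = PV_m/(RT) = (12002)(0.2727)/((8.314)(501.8)) = 3272.9/4172.0 = 0.7845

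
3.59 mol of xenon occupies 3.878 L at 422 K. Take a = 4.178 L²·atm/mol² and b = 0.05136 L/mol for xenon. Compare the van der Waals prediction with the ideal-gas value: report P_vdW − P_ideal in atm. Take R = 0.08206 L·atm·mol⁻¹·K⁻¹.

ΔP ≈ -1.980 atm

Ideal: P_ideal = nRT/V = (3.59)(0.08206)(422)/3.878 = 32.0576 atm
vdW: P = nRT/(V − nb) − a n²/V² = 124.319/3.69362 − 53.8465/15.0389 = 33.6578 − 3.58048 = 30.0773 atm
ΔP = 30.0773 − 32.0576 = -1.980 atm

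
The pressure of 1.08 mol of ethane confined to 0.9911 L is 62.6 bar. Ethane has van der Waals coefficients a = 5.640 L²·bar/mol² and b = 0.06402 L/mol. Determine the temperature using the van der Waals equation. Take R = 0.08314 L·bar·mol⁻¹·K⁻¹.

T = (P + a n²/V²)(V − nb)/(nR)
P + a n²/V² = 62.6 + (5.640)(1.08)²/(0.9911)² = 69.297 bar
V − nb = 0.9911 − (1.08)(0.06402) = 0.92196 L
T = (69.297)(0.92196)/((1.08)(0.08314)) = 711.5 K

T ≈ 711.5 K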